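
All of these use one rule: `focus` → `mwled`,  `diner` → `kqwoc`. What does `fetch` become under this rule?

Each letter shifts forward by (position + 7), i.e. 7, 8, 9, … — the shift grows by one for each successive letter.
For fetch: f+7=m, e+8=m, t+9=c, c+10=m, h+11=s.

mmcms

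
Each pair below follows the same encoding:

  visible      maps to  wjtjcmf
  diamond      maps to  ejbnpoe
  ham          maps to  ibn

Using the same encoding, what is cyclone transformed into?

Compare letters: v→w is +1, i→j is +1, s→t is +1 — a constant shift. It's a constant shift of +1 (ROT1).
On cyclone: c+1=d, y+1=z, c+1=d, l+1=m, o+1=p, n+1=o, e+1=f.

dzdmpof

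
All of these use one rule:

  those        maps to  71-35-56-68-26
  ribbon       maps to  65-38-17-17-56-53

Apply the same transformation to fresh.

29-65-26-68-35

t(#20)→71 and h(#8)→35: differences scale by 3, so n = 3·pos + 11. The formula is n = 3×(alphabet index, a=1) + 11.
On fresh: f=6→29, r=18→65, e=5→26, s=19→68, h=8→35.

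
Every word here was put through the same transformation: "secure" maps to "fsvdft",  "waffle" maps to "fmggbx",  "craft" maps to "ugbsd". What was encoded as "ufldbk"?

jacket

The output letters match the input read backwards, each shifted +1: secure reversed is eruces. Two steps: reverse the string, then apply a Caesar shift of +1.
Reversing it on ufldbk: shift back: u−1=t, f−1=e, l−1=k, d−1=c, b−1=a, k−1=j → tekcaj; then reverse → jacket.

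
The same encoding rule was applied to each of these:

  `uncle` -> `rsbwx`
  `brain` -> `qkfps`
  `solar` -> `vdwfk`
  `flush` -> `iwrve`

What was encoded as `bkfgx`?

crate

Each letter's alphabet position (a=0..z=25) is mapped through 11·x+5 mod 26 — an affine cipher.
Reversing it on bkfgx: b(1)→19·(1−5)≡2=c; k(10)→19·(10−5)≡17=r; f(5)→19·(5−5)≡0=a; g(6)→19·(6−5)≡19=t; x(23)→19·(23−5)≡4=e (all mod 26).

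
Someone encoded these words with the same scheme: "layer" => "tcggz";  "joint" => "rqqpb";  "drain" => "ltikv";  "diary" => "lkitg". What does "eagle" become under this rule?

A repeating key of period 2 is used — shifts +8, +2 over and over.
For eagle: e+8=m, a+2=c, g+8=o, l+2=n, e+8=m.

mconm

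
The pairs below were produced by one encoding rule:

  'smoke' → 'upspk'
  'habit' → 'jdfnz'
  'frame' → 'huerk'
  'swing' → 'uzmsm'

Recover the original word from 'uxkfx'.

Each letter shifts forward by (position + 2), i.e. 2, 3, 4, … — the shift grows by one for each successive letter.
Undoing it on uxkfx: u−2=s, x−3=u, k−4=g, f−5=a, x−6=r.

sugar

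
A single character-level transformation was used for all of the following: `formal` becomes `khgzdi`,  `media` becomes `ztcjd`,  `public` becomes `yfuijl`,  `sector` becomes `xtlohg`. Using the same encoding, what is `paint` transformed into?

ydjqo

f(5)→k(10) and o(14)→h(7) fit y≡17x+3 (mod 26); the inverse of 17 mod 26 is 23. Each letter's alphabet position (a=0..z=25) is mapped through 17·x+3 mod 26 — an affine cipher.
On paint: p(15)→17·15+3≡24=y; a(0)→17·0+3≡3=d; i(8)→17·8+3≡9=j; n(13)→17·13+3≡16=q; t(19)→17·19+3≡14=o (all mod 26).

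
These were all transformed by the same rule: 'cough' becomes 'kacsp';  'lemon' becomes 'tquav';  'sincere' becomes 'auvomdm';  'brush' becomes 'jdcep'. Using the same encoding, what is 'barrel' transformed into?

Shifts by position in cough: pos 0: c→k (+8), pos 1: o→a (+12), pos 2: u→c (+8), pos 3: g→s (+12) — repeating every 2. The shifts repeat in a cycle of length 2: positions 0,1,… shift by +8, +12, then the pattern repeats.
For barrel: b+8=j, a+12=m, r+8=z, r+12=d, e+8=m, l+12=x.

jmzdmx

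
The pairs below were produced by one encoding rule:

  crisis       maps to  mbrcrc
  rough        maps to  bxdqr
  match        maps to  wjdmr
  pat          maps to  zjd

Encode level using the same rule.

vnfnv

The shift depends on letter class: consonant c→m is +10, but vowel i→r is +9. The rule splits by letter class: vowels +9, consonants +10.
For level: l(cons)+10=v, e(vowel)+9=n, v(cons)+10=f, e(vowel)+9=n, l(cons)+10=v.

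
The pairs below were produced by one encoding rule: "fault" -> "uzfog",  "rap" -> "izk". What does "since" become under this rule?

This is the alphabet-reversal cipher (Atbash): a becomes z, b becomes y, etc.
Applying it to since: s↔h, i↔r, n↔m, c↔x, e↔v.

hrmxv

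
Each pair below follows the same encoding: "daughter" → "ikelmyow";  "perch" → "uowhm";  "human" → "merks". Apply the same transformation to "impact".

srukhy

The shift depends on letter class: consonant d→i is +5, but vowel a→k is +10. Vowels shift forward by 10 and consonants shift forward by 5.
For impact: i(vowel)+10=s, m(cons)+5=r, p(cons)+5=u, a(vowel)+10=k, c(cons)+5=h, t(cons)+5=y.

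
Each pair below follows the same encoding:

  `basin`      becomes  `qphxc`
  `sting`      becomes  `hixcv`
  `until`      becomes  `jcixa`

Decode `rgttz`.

Compare letters: b→q is +15, a→p is +15, s→h is +15 — a constant shift. Each letter is shifted forward by 15 in the alphabet (a Caesar shift of +15).
Decoding rgttz: r−15=c, g−15=r, t−15=e, t−15=e, z−15=k.

creek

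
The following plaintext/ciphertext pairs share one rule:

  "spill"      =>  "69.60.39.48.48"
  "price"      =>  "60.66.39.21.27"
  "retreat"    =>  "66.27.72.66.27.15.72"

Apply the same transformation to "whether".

81.36.27.72.36.27.66

With a=1..z=26, the number is 3·pos + 12.
On whether: w=23→81, h=8→36, e=5→27, t=20→72, h=8→36, e=5→27, r=18→66.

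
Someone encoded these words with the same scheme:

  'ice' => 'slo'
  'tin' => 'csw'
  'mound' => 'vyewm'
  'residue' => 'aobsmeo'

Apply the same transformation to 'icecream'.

The shift depends on letter class: consonant c→l is +9, but vowel i→s is +10. Vowels shift forward by 10 and consonants shift forward by 9.
For icecream: i(vowel)+10=s, c(cons)+9=l, e(vowel)+10=o, c(cons)+9=l, r(cons)+9=a, e(vowel)+10=o, a(vowel)+10=k, m(cons)+9=v.

slolaokv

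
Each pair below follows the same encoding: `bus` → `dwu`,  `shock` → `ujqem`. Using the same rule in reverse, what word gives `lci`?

Compare letters: b→d is +2, u→w is +2, s→u is +2 — a constant shift. This is a Caesar cipher with shift 2.
Reversing it on lci: l−2=j, c−2=a, i−2=g.

jag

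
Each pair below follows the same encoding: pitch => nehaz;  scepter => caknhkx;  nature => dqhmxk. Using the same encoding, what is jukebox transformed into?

jmokvib

p(15)→n(13) and i(8)→e(4) fit y≡5x+16 (mod 26); the inverse of 5 mod 26 is 21. Treating letters as 0–25, the rule is x ↦ 5x + 16 (mod 26).
For jukebox: j(9)→5·9+16≡9=j; u(20)→5·20+16≡12=m; k(10)→5·10+16≡14=o; e(4)→5·4+16≡10=k; b(1)→5·1+16≡21=v; o(14)→5·14+16≡8=i; x(23)→5·23+16≡1=b (all mod 26).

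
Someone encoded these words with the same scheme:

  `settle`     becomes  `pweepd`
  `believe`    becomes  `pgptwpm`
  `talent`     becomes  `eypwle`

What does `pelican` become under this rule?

The output letters match the input read backwards, each shifted +11: settle reversed is elttes. The word is reversed, then every letter is shifted forward by 11.
On pelican: reverse → nacilep; then shift: n+11=y, a+11=l, c+11=n, i+11=t, l+11=w, e+11=p, p+11=a.

ylntwpa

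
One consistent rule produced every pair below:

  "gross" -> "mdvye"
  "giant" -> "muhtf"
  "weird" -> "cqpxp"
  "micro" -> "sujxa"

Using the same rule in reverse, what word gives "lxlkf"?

Shifts by position in gross: pos 0: g→m (+6), pos 1: r→d (+12), pos 2: o→v (+7), pos 3: s→y (+6), pos 4: s→e (+12) — repeating every 3. A repeating key of period 3 is used — shifts +6, +12, +7 over and over.
Reversing it on lxlkf: l−6=f, x−12=l, l−7=e, k−6=e, f−12=t.

fleet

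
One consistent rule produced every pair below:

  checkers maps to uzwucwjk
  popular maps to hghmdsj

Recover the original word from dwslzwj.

Compare letters: c→u is +18, h→z is +18, e→w is +18 — a constant shift. Every letter moves 18 places later in the alphabet, wrapping around z→a.
Decoding dwslzwj: d−18=l, w−18=e, s−18=a, l−18=t, z−18=h, w−18=e, j−18=r.

leather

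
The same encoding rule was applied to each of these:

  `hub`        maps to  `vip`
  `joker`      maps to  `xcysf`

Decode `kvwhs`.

white

Compare letters: h→v is +14, u→i is +14, b→p is +14 — a constant shift. Every letter moves 14 places later in the alphabet, wrapping around z→a.
Undoing it on kvwhs: k−14=w, v−14=h, w−14=i, h−14=t, s−14=e.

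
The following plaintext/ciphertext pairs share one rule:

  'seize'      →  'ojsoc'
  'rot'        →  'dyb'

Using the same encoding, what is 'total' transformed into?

vkdyd

The output letters match the input read backwards, each shifted +10: seize reversed is ezies. Read the word backwards and shift each letter +10.
For total: reverse → latot; then shift: l+10=v, a+10=k, t+10=d, o+10=y, t+10=d.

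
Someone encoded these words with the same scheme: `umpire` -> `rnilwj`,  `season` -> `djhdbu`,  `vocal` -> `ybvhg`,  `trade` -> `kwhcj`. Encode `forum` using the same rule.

qbwrn

Treating letters as 0–25, the rule is x ↦ 7x + 7 (mod 26).
Applying it to forum: f(5)→7·5+7≡16=q; o(14)→7·14+7≡1=b; r(17)→7·17+7≡22=w; u(20)→7·20+7≡17=r; m(12)→7·12+7≡13=n (all mod 26).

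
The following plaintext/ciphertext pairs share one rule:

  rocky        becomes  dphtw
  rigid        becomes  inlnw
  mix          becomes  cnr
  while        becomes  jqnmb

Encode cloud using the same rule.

iztqh

The word is reversed, then every letter is shifted forward by 5.
On cloud: reverse → duolc; then shift: d+5=i, u+5=z, o+5=t, l+5=q, c+5=h.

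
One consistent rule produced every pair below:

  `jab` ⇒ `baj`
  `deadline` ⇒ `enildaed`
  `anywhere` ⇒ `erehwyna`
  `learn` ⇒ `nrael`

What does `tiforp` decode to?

The output letters match the input read backwards: jab reversed is baj. It's just the letters in reverse order.
Undoing it on tiforp: then reverse → profit.

profit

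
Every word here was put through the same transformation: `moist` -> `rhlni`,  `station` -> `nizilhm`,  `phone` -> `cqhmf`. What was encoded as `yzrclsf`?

This is an affine cipher: with a=0,…,z=25, each position x becomes (21x+25) mod 26.
Reversing it on yzrclsf: y(24)→5·(24−25)≡21=v; z(25)→5·(25−25)≡0=a; r(17)→5·(17−25)≡12=m; c(2)→5·(2−25)≡15=p; l(11)→5·(11−25)≡8=i; s(18)→5·(18−25)≡17=r; f(5)→5·(5−25)≡4=e (all mod 26).

vampire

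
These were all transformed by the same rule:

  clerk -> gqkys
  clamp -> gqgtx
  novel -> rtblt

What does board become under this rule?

ftgyl

In clerk: c→g is +4, l→q is +5, e→k is +6, r→y is +7 — the shift increases by 1 each position. The shift increases by 1 at each position, starting from +4: 4, 5, 6, ….
For board: b+4=f, o+5=t, a+6=g, r+7=y, d+8=l.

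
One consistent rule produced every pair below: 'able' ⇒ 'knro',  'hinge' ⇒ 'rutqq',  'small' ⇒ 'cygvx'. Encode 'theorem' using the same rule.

Shifts by position in able: pos 0: a→k (+10), pos 1: b→n (+12), pos 2: l→r (+6), pos 3: e→o (+10) — repeating every 3. A repeating key of period 3 is used — shifts +10, +12, +6 over and over.
Applying it to theorem: t+10=d, h+12=t, e+6=k, o+10=y, r+12=d, e+6=k, m+10=w.

dtkydkw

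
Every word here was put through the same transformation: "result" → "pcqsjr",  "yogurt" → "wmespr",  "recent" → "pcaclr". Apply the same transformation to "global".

ejmzyj

Compare letters: r→p is +24, e→c is +24, s→q is +24 — a constant shift. It's a constant shift of +24 (ROT24).
For global: g+24=e, l+24=j, o+24=m, b+24=z, a+24=y, l+24=j.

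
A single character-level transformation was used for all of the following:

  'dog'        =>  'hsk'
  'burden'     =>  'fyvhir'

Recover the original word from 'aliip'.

Every letter moves 4 places later in the alphabet, wrapping around z→a.
Reversing it on aliip: a−4=w, l−4=h, i−4=e, i−4=e, p−4=l.

wheel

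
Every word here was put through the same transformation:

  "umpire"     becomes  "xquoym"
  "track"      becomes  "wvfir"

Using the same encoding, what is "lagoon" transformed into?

oeluvv

Each letter shifts forward by (position + 3), i.e. 3, 4, 5, … — the shift grows by one for each successive letter.
Applying it to lagoon: l+3=o, a+4=e, g+5=l, o+6=u, o+7=v, n+8=v.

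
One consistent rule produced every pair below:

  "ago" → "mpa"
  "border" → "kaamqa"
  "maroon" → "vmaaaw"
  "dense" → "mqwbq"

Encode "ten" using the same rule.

cqw

The shift depends on letter class: consonant g→p is +9, but vowel a→m is +12. Vowels shift forward by 12 and consonants shift forward by 9.
Applying it to ten: t(cons)+9=c, e(vowel)+12=q, n(cons)+9=w.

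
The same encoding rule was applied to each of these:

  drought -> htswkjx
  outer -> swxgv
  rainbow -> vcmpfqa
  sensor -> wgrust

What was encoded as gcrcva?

canary

Shifts by position in drought: pos 0: d→h (+4), pos 1: r→t (+2), pos 2: o→s (+4), pos 3: u→w (+2) — repeating every 2. It's a Vigenère-style cipher with numeric key [4,2]: position i shifts by key[i mod 2].
Undoing it on gcrcva: g−4=c, c−2=a, r−4=n, c−2=a, v−4=r, a−2=y.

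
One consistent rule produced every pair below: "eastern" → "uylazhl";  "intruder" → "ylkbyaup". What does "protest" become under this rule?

azlavyw

The word is reversed, then every letter is shifted forward by 7.
On protest: reverse → tsetorp; then shift: t+7=a, s+7=z, e+7=l, t+7=a, o+7=v, r+7=y, p+7=w.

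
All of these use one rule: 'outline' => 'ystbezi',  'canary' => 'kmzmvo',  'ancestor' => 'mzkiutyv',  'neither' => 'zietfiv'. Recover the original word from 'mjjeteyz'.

addition

o(14)→y(24) and u(20)→s(18) fit y≡25x+12 (mod 26); the inverse of 25 mod 26 is 25. Each letter's alphabet position (a=0..z=25) is mapped through 25·x+12 mod 26 — an affine cipher.
Decoding mjjeteyz: m(12)→25·(12−12)≡0=a; j(9)→25·(9−12)≡3=d; j(9)→25·(9−12)≡3=d; e(4)→25·(4−12)≡8=i; t(19)→25·(19−12)≡19=t; e(4)→25·(4−12)≡8=i; y(24)→25·(24−12)≡14=o; z(25)→25·(25−12)≡13=n (all mod 26).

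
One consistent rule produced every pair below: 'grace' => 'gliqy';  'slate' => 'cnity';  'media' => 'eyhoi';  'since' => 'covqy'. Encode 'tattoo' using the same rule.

tittmm

g(6)→g(6) and r(17)→l(11) fit y≡17x+8 (mod 26); the inverse of 17 mod 26 is 23. Each letter's alphabet position (a=0..z=25) is mapped through 17·x+8 mod 26 — an affine cipher.
Applying it to tattoo: t(19)→17·19+8≡19=t; a(0)→17·0+8≡8=i; t(19)→17·19+8≡19=t; t(19)→17·19+8≡19=t; o(14)→17·14+8≡12=m; o(14)→17·14+8≡12=m (all mod 26).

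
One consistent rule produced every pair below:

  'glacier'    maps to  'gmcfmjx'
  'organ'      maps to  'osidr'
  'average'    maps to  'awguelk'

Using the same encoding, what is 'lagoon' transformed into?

lbirss

In glacier: g→g is +0, l→m is +1, a→c is +2, c→f is +3 — the shift increases by 1 each position. Each letter shifts forward by its position index (0, 1, 2, …) — the shift grows by one for each successive letter.
Applying it to lagoon: l+0=l, a+1=b, g+2=i, o+3=r, o+4=s, n+5=s.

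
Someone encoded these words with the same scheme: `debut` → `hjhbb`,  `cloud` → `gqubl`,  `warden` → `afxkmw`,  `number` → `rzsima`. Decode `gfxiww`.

In debut: d→h is +4, e→j is +5, b→h is +6, u→b is +7 — the shift increases by 1 each position. Letter i (0-indexed) is shifted by i+4, so successive shifts are 4, 5, 6, ….
Decoding gfxiww: g−4=c, f−5=a, x−6=r, i−7=b, w−8=o, w−9=n.

carbon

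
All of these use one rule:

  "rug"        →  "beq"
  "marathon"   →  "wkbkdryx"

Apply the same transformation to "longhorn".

vyxqrybx

This is a Caesar cipher with shift 10.
On longhorn: l+10=v, o+10=y, n+10=x, g+10=q, h+10=r, o+10=y, r+10=b, n+10=x.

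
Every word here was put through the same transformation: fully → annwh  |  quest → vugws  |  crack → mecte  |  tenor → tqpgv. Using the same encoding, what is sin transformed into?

The output letters match the input read backwards, each shifted +2: fully reversed is ylluf. Two steps: reverse the string, then apply a Caesar shift of +2.
Applying it to sin: reverse → nis; then shift: n+2=p, i+2=k, s+2=u.

pku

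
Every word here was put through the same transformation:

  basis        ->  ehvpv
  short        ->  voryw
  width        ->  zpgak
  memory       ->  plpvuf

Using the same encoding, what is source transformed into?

Shifts by position in basis: pos 0: b→e (+3), pos 1: a→h (+7), pos 2: s→v (+3), pos 3: i→p (+7) — repeating every 2. It's a Vigenère-style cipher with numeric key [3,7]: position i shifts by key[i mod 2].
On source: s+3=v, o+7=v, u+3=x, r+7=y, c+3=f, e+7=l.

vvxyfl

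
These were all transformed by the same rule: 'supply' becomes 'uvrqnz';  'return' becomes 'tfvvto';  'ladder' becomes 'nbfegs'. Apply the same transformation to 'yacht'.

Shifts by position in supply: pos 0: s→u (+2), pos 1: u→v (+1), pos 2: p→r (+2), pos 3: p→q (+1) — repeating every 2. It's a Vigenère-style cipher with numeric key [2,1]: position i shifts by key[i mod 2].
On yacht: y+2=a, a+1=b, c+2=e, h+1=i, t+2=v.

abeiv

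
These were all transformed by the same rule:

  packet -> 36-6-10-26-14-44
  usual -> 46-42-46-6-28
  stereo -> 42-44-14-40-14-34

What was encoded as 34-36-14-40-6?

opera

p(#16)→36 and a(#1)→6: differences scale by 2, so n = 2·pos + 4. The formula is n = 2×(alphabet index, a=1) + 4.
Undoing it on 34-36-14-40-6: 34→(34−4)÷2=15=o, 36→(36−4)÷2=16=p, 14→(14−4)÷2=5=e, 40→(40−4)÷2=18=r, 6→(6−4)÷2=1=a.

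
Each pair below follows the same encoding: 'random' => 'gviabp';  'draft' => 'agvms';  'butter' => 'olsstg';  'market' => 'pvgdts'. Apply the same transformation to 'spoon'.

r(17)→g(6) and a(0)→v(21) fit y≡19x+21 (mod 26); the inverse of 19 mod 26 is 11. This is an affine cipher: with a=0,…,z=25, each position x becomes (19x+21) mod 26.
On spoon: s(18)→19·18+21≡25=z; p(15)→19·15+21≡20=u; o(14)→19·14+21≡1=b; o(14)→19·14+21≡1=b; n(13)→19·13+21≡8=i (all mod 26).

zubbi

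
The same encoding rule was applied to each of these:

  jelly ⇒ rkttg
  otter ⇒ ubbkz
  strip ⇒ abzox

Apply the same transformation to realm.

zkgtu

The shift depends on letter class: consonant j→r is +8, but vowel e→k is +6. Two shifts are in play — +6 for a/e/i/o/u, +8 for every other letter.
For realm: r(cons)+8=z, e(vowel)+6=k, a(vowel)+6=g, l(cons)+8=t, m(cons)+8=u.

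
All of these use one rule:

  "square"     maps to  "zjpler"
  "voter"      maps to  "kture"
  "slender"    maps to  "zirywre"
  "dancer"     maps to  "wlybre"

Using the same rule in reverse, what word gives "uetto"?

troop

s(18)→z(25) and q(16)→j(9) fit y≡21x+11 (mod 26); the inverse of 21 mod 26 is 5. This is an affine cipher: with a=0,…,z=25, each position x becomes (21x+11) mod 26.
Undoing it on uetto: u(20)→5·(20−11)≡19=t; e(4)→5·(4−11)≡17=r; t(19)→5·(19−11)≡14=o; t(19)→5·(19−11)≡14=o; o(14)→5·(14−11)≡15=p (all mod 26).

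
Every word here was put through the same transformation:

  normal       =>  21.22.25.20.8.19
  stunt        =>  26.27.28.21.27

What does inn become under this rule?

16.21.21

n is letter #14 and maps to 21: an offset of 7. Each letter is replaced by its alphabet position (a=1..z=26) + 7.
Applying it to inn: i=9→16, n=14→21, n=14→21.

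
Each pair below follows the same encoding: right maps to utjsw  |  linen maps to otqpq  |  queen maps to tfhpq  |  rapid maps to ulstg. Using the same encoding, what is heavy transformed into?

Shifts by position in right: pos 0: r→u (+3), pos 1: i→t (+11), pos 2: g→j (+3), pos 3: h→s (+11) — repeating every 2. It's a Vigenère-style cipher with numeric key [3,11]: position i shifts by key[i mod 2].
Applying it to heavy: h+3=k, e+11=p, a+3=d, v+11=g, y+3=b.

kpdgb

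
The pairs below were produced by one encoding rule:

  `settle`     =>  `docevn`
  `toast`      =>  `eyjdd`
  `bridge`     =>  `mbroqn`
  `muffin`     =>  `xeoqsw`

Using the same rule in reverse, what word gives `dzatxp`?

spring

It's a Vigenère-style cipher with numeric key [11,10,9]: position i shifts by key[i mod 3].
Reversing it on dzatxp: d−11=s, z−10=p, a−9=r, t−11=i, x−10=n, p−9=g.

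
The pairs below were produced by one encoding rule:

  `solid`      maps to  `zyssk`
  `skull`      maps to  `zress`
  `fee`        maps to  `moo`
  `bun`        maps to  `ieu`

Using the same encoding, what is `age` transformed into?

Two shifts are in play — +10 for a/e/i/o/u, +7 for every other letter.
For age: a(vowel)+10=k, g(cons)+7=n, e(vowel)+10=o.

kno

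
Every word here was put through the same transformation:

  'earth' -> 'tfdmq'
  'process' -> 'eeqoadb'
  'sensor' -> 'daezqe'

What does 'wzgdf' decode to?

Two steps: reverse the string, then apply a Caesar shift of +12.
Decoding wzgdf: shift back: w−12=k, z−12=n, g−12=u, d−12=r, f−12=t → knurt; then reverse → trunk.

trunk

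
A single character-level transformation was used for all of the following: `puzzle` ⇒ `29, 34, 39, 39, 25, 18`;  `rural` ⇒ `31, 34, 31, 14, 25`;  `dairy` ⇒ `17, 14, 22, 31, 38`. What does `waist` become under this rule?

p is letter #16 and maps to 29: an offset of 13. Each letter is replaced by its alphabet position (a=1..z=26) + 13.
On waist: w=23→36, a=1→14, i=9→22, s=19→32, t=20→33.

36, 14, 22, 32, 33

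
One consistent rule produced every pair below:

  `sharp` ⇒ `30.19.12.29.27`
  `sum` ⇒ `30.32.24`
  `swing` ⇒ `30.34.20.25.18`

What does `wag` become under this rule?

34.12.18

s is letter #19 and maps to 30: an offset of 11. The number is (letter's place in the alphabet, a=1) + 11.
On wag: w=23→34, a=1→12, g=7→18.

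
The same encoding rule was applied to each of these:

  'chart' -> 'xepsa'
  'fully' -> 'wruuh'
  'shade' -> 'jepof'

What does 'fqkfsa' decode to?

expert

Treating letters as 0–25, the rule is x ↦ 17x + 15 (mod 26).
Reversing it on fqkfsa: f(5)→23·(5−15)≡4=e; q(16)→23·(16−15)≡23=x; k(10)→23·(10−15)≡15=p; f(5)→23·(5−15)≡4=e; s(18)→23·(18−15)≡17=r; a(0)→23·(0−15)≡19=t (all mod 26).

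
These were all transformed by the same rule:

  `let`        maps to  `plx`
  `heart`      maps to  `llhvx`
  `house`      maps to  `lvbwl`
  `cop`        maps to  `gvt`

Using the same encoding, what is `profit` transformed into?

tvvjpx

The shift depends on letter class: consonant l→p is +4, but vowel e→l is +7. Vowels shift forward by 7 and consonants shift forward by 4.
Applying it to profit: p(cons)+4=t, r(cons)+4=v, o(vowel)+7=v, f(cons)+4=j, i(vowel)+7=p, t(cons)+4=x.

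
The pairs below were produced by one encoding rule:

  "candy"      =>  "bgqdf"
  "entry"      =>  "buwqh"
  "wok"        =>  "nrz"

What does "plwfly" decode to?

The output letters match the input read backwards, each shifted +3: candy reversed is ydnac. Read the word backwards and shift each letter +3.
Undoing it on plwfly: shift back: p−3=m, l−3=i, w−3=t, f−3=c, l−3=i, y−3=v → mitciv; then reverse → victim.

victim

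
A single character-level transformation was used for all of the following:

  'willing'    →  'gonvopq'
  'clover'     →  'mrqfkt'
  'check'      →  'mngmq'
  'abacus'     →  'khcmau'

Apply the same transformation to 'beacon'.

lkcmup

Shifts by position in willing: pos 0: w→g (+10), pos 1: i→o (+6), pos 2: l→n (+2), pos 3: l→v (+10), pos 4: i→o (+6), pos 5: n→p (+2) — repeating every 3. A repeating key of period 3 is used — shifts +10, +6, +2 over and over.
For beacon: b+10=l, e+6=k, a+2=c, c+10=m, o+6=u, n+2=p.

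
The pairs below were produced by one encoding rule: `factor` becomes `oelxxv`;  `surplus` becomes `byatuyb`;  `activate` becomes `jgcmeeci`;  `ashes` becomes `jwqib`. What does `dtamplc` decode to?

upright

Shifts by position in factor: pos 0: f→o (+9), pos 1: a→e (+4), pos 2: c→l (+9), pos 3: t→x (+4) — repeating every 2. The shifts repeat in a cycle of length 2: positions 0,1,… shift by +9, +4, then the pattern repeats.
Decoding dtamplc: d−9=u, t−4=p, a−9=r, m−4=i, p−9=g, l−4=h, c−9=t.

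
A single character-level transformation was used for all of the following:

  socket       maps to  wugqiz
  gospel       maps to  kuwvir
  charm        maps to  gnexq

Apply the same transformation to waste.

agwzi

Shifts by position in socket: pos 0: s→w (+4), pos 1: o→u (+6), pos 2: c→g (+4), pos 3: k→q (+6) — repeating every 2. The shifts repeat in a cycle of length 2: positions 0,1,… shift by +4, +6, then the pattern repeats.
On waste: w+4=a, a+6=g, s+4=w, t+6=z, e+4=i.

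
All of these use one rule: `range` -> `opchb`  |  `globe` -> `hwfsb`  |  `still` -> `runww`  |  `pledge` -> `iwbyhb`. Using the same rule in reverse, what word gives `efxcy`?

found

r(17)→o(14) and a(0)→p(15) fit y≡3x+15 (mod 26); the inverse of 3 mod 26 is 9. This is an affine cipher: with a=0,…,z=25, each position x becomes (3x+15) mod 26.
Reversing it on efxcy: e(4)→9·(4−15)≡5=f; f(5)→9·(5−15)≡14=o; x(23)→9·(23−15)≡20=u; c(2)→9·(2−15)≡13=n; y(24)→9·(24−15)≡3=d (all mod 26).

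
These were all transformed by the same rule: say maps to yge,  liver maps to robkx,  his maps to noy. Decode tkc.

This is a Caesar cipher with shift 6.
Undoing it on tkc: t−6=n, k−6=e, c−6=w.

new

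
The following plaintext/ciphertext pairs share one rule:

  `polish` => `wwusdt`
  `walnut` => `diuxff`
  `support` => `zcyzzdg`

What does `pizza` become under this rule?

In polish: p→w is +7, o→w is +8, l→u is +9, i→s is +10 — the shift increases by 1 each position. Letter i (0-indexed) is shifted by i+7, so successive shifts are 7, 8, 9, ….
On pizza: p+7=w, i+8=q, z+9=i, z+10=j, a+11=l.

wqijl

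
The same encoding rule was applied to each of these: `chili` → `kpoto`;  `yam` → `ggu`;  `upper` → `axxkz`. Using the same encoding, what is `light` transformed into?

toopb

The shift depends on letter class: consonant c→k is +8, but vowel i→o is +6. Vowels shift forward by 6 and consonants shift forward by 8.
For light: l(cons)+8=t, i(vowel)+6=o, g(cons)+8=o, h(cons)+8=p, t(cons)+8=b.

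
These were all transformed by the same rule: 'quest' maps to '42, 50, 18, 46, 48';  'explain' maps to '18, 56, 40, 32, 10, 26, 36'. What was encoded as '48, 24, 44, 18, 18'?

three

q(#17)→42 and u(#21)→50: differences scale by 2, so n = 2·pos + 8. Each letter becomes 2×(its alphabet position, a=1..z=26) + 8.
Reversing it on 48, 24, 44, 18, 18: 48→(48−8)÷2=20=t, 24→(24−8)÷2=8=h, 44→(44−8)÷2=18=r, 18→(18−8)÷2=5=e, 18→(18−8)÷2=5=e.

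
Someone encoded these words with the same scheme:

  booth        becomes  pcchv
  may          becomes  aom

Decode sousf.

eager

Compare letters: b→p is +14, o→c is +14, o→c is +14 — a constant shift. Every letter moves 14 places later in the alphabet, wrapping around z→a.
Decoding sousf: s−14=e, o−14=a, u−14=g, s−14=e, f−14=r.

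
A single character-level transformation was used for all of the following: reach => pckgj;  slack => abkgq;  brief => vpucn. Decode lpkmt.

r(17)→p(15) and e(4)→c(2) fit y≡11x+10 (mod 26); the inverse of 11 mod 26 is 19. Treating letters as 0–25, the rule is x ↦ 11x + 10 (mod 26).
Reversing it on lpkmt: l(11)→19·(11−10)≡19=t; p(15)→19·(15−10)≡17=r; k(10)→19·(10−10)≡0=a; m(12)→19·(12−10)≡12=m; t(19)→19·(19−10)≡15=p (all mod 26).

tramp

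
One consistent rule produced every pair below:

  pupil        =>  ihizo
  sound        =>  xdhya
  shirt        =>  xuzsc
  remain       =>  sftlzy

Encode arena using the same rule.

p(15)→i(8) and u(20)→h(7) fit y≡5x+11 (mod 26); the inverse of 5 mod 26 is 21. Treating letters as 0–25, the rule is x ↦ 5x + 11 (mod 26).
For arena: a(0)→5·0+11≡11=l; r(17)→5·17+11≡18=s; e(4)→5·4+11≡5=f; n(13)→5·13+11≡24=y; a(0)→5·0+11≡11=l (all mod 26).

lsfyl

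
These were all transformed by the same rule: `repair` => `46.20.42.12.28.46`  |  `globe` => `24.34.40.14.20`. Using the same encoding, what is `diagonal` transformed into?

18.28.12.24.40.38.12.34

The formula is n = 2×(alphabet index, a=1) + 10.
For diagonal: d=4→18, i=9→28, a=1→12, g=7→24, o=15→40, n=14→38, a=1→12, l=12→34.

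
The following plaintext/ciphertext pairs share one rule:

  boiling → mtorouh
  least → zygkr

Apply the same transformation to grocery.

exkiuxm

Read the word backwards and shift each letter +6.
For grocery: reverse → yrecorg; then shift: y+6=e, r+6=x, e+6=k, c+6=i, o+6=u, r+6=x, g+6=m.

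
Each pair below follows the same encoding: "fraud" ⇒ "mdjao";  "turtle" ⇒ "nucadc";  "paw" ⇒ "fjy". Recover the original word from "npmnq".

The output letters match the input read backwards, each shifted +9: fraud reversed is duarf. Read the word backwards and shift each letter +9.
Reversing it on npmnq: shift back: n−9=e, p−9=g, m−9=d, n−9=e, q−9=h → egdeh; then reverse → hedge.

hedge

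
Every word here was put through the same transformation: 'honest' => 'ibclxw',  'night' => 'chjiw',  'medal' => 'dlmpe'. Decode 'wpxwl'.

taste

Each letter's alphabet position (a=0..z=25) is mapped through 25·x+15 mod 26 — an affine cipher.
Undoing it on wpxwl: w(22)→25·(22−15)≡19=t; p(15)→25·(15−15)≡0=a; x(23)→25·(23−15)≡18=s; w(22)→25·(22−15)≡19=t; l(11)→25·(11−15)≡4=e (all mod 26).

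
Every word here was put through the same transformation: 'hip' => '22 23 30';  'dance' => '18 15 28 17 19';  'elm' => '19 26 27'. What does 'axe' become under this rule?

15 38 19

h is letter #8 and maps to 22: an offset of 14. Each letter is replaced by its alphabet position (a=1..z=26) + 14.
On axe: a=1→15, x=24→38, e=5→19.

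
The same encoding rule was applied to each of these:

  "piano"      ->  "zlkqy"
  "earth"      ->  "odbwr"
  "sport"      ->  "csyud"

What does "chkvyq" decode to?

season

The shifts repeat in a cycle of length 2: positions 0,1,… shift by +10, +3, then the pattern repeats.
Decoding chkvyq: c−10=s, h−3=e, k−10=a, v−3=s, y−10=o, q−3=n.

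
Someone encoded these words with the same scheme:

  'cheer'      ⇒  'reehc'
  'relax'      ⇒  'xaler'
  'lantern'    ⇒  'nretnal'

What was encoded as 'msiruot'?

tourism

The output letters match the input read backwards: cheer reversed is reehc. The word is simply reversed.
Decoding msiruot: then reverse → tourism.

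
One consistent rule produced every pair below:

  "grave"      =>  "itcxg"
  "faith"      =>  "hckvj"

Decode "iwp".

gun

This is a Caesar cipher with shift 2.
Undoing it on iwp: i−2=g, w−2=u, p−2=n.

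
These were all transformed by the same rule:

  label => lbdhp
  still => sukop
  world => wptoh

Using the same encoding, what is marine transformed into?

In label: l→l is +0, a→b is +1, b→d is +2, e→h is +3 — the shift increases by 1 each position. The shift increases by 1 at each position, starting from +0: 0, 1, 2, ….
On marine: m+0=m, a+1=b, r+2=t, i+3=l, n+4=r, e+5=j.

mbtlrj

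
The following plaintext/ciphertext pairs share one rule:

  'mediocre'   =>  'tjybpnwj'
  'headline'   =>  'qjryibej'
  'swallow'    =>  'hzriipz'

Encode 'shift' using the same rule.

hqbus

m(12)→t(19) and e(4)→j(9) fit y≡11x+17 (mod 26); the inverse of 11 mod 26 is 19. Each letter's alphabet position (a=0..z=25) is mapped through 11·x+17 mod 26 — an affine cipher.
For shift: s(18)→11·18+17≡7=h; h(7)→11·7+17≡16=q; i(8)→11·8+17≡1=b; f(5)→11·5+17≡20=u; t(19)→11·19+17≡18=s (all mod 26).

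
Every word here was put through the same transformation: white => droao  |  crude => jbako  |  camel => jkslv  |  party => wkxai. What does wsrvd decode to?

pilot

Shifts by position in white: pos 0: w→d (+7), pos 1: h→r (+10), pos 2: i→o (+6), pos 3: t→a (+7), pos 4: e→o (+10) — repeating every 3. A repeating key of period 3 is used — shifts +7, +10, +6 over and over.
Decoding wsrvd: w−7=p, s−10=i, r−6=l, v−7=o, d−10=t.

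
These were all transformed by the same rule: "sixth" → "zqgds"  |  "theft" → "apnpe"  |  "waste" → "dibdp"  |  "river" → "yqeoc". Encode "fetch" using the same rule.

In sixth: s→z is +7, i→q is +8, x→g is +9, t→d is +10 — the shift increases by 1 each position. Letter i (0-indexed) is shifted by i+7, so successive shifts are 7, 8, 9, ….
Applying it to fetch: f+7=m, e+8=m, t+9=c, c+10=m, h+11=s.

mmcms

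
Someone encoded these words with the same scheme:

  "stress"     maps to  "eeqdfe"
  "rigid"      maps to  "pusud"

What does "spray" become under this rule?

The word is reversed, then every letter is shifted forward by 12.
On spray: reverse → yarps; then shift: y+12=k, a+12=m, r+12=d, p+12=b, s+12=e.

kmdbe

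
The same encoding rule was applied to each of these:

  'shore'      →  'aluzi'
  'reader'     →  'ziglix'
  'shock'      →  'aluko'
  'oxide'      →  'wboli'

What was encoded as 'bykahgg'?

tuesday

Shifts by position in shore: pos 0: s→a (+8), pos 1: h→l (+4), pos 2: o→u (+6), pos 3: r→z (+8), pos 4: e→i (+4) — repeating every 3. The shifts repeat in a cycle of length 3: positions 0,1,… shift by +8, +4, +6, then the pattern repeats.
Reversing it on bykahgg: b−8=t, y−4=u, k−6=e, a−8=s, h−4=d, g−6=a, g−8=y.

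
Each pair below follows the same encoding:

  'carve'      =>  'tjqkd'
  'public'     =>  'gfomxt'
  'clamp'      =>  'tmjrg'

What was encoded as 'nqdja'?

Treating letters as 0–25, the rule is x ↦ 5x + 9 (mod 26).
Reversing it on nqdja: n(13)→21·(13−9)≡6=g; q(16)→21·(16−9)≡17=r; d(3)→21·(3−9)≡4=e; j(9)→21·(9−9)≡0=a; a(0)→21·(0−9)≡19=t (all mod 26).

great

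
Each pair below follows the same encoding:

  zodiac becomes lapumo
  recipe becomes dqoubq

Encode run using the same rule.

Compare letters: z→l is +12, o→a is +12, d→p is +12 — a constant shift. It's a constant shift of +12 (ROT12).
Applying it to run: r+12=d, u+12=g, n+12=z.

dgz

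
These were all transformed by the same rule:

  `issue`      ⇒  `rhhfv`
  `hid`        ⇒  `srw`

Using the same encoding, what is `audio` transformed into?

This is the alphabet-reversal cipher (Atbash): a becomes z, b becomes y, etc.
On audio: a↔z, u↔f, d↔w, i↔r, o↔l.

zfwrl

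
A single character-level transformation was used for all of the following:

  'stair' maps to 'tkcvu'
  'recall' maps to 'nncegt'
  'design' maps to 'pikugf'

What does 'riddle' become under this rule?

Read the word backwards and shift each letter +2.
On riddle: reverse → elddir; then shift: e+2=g, l+2=n, d+2=f, d+2=f, i+2=k, r+2=t.

gnffkt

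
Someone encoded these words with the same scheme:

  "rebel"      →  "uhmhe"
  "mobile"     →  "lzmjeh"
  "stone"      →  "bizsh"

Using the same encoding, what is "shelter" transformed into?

r(17)→u(20) and e(4)→h(7) fit y≡7x+5 (mod 26); the inverse of 7 mod 26 is 15. Treating letters as 0–25, the rule is x ↦ 7x + 5 (mod 26).
Applying it to shelter: s(18)→7·18+5≡1=b; h(7)→7·7+5≡2=c; e(4)→7·4+5≡7=h; l(11)→7·11+5≡4=e; t(19)→7·19+5≡8=i; e(4)→7·4+5≡7=h; r(17)→7·17+5≡20=u (all mod 26).

bcheihu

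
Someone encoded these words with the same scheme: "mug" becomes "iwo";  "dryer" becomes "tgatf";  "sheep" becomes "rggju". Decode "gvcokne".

The word is reversed, then every letter is shifted forward by 2.
Reversing it on gvcokne: shift back: g−2=e, v−2=t, c−2=a, o−2=m, k−2=i, n−2=l, e−2=c → etamilc; then reverse → climate.

climate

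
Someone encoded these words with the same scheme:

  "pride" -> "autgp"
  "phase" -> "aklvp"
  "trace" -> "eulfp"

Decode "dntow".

skill

A repeating key of period 2 is used — shifts +11, +3 over and over.
Decoding dntow: d−11=s, n−3=k, t−11=i, o−3=l, w−11=l.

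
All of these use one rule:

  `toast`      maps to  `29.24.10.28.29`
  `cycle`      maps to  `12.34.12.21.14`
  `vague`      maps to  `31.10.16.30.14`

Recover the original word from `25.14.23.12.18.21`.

pencil

t is letter #20 and maps to 29: an offset of 9. Each letter is replaced by its alphabet position (a=1..z=26) + 9.
Decoding 25.14.23.12.18.21: 25→(25−9)÷1=16=p, 14→(14−9)÷1=5=e, 23→(23−9)÷1=14=n, 12→(12−9)÷1=3=c, 18→(18−9)÷1=9=i, 21→(21−9)÷1=12=l.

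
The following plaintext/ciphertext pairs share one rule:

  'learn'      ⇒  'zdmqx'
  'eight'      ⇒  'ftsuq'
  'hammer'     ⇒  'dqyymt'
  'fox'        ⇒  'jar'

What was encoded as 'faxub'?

pilot

The word is reversed, then every letter is shifted forward by 12.
Decoding faxub: shift back: f−12=t, a−12=o, x−12=l, u−12=i, b−12=p → tolip; then reverse → pilot.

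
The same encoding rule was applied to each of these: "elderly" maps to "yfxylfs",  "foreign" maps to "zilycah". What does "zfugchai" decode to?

flamingo

Compare letters: e→y is +20, l→f is +20, d→x is +20 — a constant shift. This is a Caesar cipher with shift 20.
Reversing it on zfugchai: z−20=f, f−20=l, u−20=a, g−20=m, c−20=i, h−20=n, a−20=g, i−20=o.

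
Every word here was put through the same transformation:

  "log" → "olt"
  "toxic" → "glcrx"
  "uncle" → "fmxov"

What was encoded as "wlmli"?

Each pair mirrors across the alphabet (l↔o, o↔l, g↔t): positions sum to 25. Letters are reflected about the middle of the alphabet (position → 25−position): Atbash.
Undoing it on wlmli: w↔d, l↔o, m↔n, l↔o, i↔r.

donor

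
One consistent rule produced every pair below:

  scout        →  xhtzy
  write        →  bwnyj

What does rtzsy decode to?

mount

Compare letters: s→x is +5, c→h is +5, o→t is +5 — a constant shift. Each letter is shifted forward by 5 in the alphabet (a Caesar shift of +5).
Undoing it on rtzsy: r−5=m, t−5=o, z−5=u, s−5=n, y−5=t.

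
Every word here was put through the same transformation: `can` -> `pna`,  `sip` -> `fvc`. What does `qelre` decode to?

dryer

Compare letters: c→p is +13, a→n is +13, n→a is +13 — a constant shift. Every letter moves 13 places later in the alphabet, wrapping around z→a.
Reversing it on qelre: q−13=d, e−13=r, l−13=y, r−13=e, e−13=r.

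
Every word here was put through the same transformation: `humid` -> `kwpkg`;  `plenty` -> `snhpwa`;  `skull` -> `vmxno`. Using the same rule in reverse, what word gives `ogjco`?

Shifts by position in humid: pos 0: h→k (+3), pos 1: u→w (+2), pos 2: m→p (+3), pos 3: i→k (+2) — repeating every 2. A repeating key of period 2 is used — shifts +3, +2 over and over.
Reversing it on ogjco: o−3=l, g−2=e, j−3=g, c−2=a, o−3=l.

legal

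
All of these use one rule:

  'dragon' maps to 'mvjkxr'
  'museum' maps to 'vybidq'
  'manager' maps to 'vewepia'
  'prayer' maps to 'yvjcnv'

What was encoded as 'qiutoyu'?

Shifts by position in dragon: pos 0: d→m (+9), pos 1: r→v (+4), pos 2: a→j (+9), pos 3: g→k (+4) — repeating every 2. The shifts repeat in a cycle of length 2: positions 0,1,… shift by +9, +4, then the pattern repeats.
Decoding qiutoyu: q−9=h, i−4=e, u−9=l, t−4=p, o−9=f, y−4=u, u−9=l.

helpful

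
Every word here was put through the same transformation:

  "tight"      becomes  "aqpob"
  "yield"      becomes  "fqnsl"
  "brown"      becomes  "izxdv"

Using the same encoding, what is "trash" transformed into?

azjzp

Shifts by position in tight: pos 0: t→a (+7), pos 1: i→q (+8), pos 2: g→p (+9), pos 3: h→o (+7), pos 4: t→b (+8) — repeating every 3. The shifts repeat in a cycle of length 3: positions 0,1,… shift by +7, +8, +9, then the pattern repeats.
On trash: t+7=a, r+8=z, a+9=j, s+7=z, h+8=p.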